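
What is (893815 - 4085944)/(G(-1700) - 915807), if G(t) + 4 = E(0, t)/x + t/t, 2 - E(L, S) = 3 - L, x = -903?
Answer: 2882492487/826976429 ≈ 3.4856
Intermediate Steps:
E(L, S) = -1 + L (E(L, S) = 2 - (3 - L) = 2 + (-3 + L) = -1 + L)
G(t) = -2708/903 (G(t) = -4 + ((-1 + 0)/(-903) + t/t) = -4 + (-1*(-1/903) + 1) = -4 + (1/903 + 1) = -4 + 904/903 = -2708/903)
(893815 - 4085944)/(G(-1700) - 915807) = (893815 - 4085944)/(-2708/903 - 915807) = -3192129/(-826976429/903) = -3192129*(-903/826976429) = 2882492487/826976429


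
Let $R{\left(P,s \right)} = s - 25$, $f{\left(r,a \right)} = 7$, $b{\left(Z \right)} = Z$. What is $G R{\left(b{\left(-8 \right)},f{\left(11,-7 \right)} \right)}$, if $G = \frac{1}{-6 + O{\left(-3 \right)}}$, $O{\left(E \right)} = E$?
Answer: $2$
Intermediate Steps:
$R{\left(P,s \right)} = -25 + s$ ($R{\left(P,s \right)} = s - 25 = -25 + s$)
$G = - \frac{1}{9}$ ($G = \frac{1}{-6 - 3} = \frac{1}{-9} = - \frac{1}{9} \approx -0.11111$)
$G R{\left(b{\left(-8 \right)},f{\left(11,-7 \right)} \right)} = - \frac{-25 + 7}{9} = \left(- \frac{1}{9}\right) \left(-18\right) = 2$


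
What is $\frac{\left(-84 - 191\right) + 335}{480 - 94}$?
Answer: $\frac{30}{193} \approx 0.15544$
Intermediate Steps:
$\frac{\left(-84 - 191\right) + 335}{480 - 94} = \frac{\left(-84 - 191\right) + 335}{386} = \left(-275 + 335\right) \frac{1}{386} = 60 \cdot \frac{1}{386} = \frac{30}{193}$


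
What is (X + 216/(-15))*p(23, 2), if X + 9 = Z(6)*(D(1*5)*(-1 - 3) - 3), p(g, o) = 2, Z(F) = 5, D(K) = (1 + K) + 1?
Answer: -1784/5 ≈ -356.80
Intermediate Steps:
D(K) = 2 + K
X = -164 (X = -9 + 5*((2 + 1*5)*(-1 - 3) - 3) = -9 + 5*((2 + 5)*(-4) - 3) = -9 + 5*(7*(-4) - 3) = -9 + 5*(-28 - 3) = -9 + 5*(-31) = -9 - 155 = -164)
(X + 216/(-15))*p(23, 2) = (-164 + 216/(-15))*2 = (-164 + 216*(-1/15))*2 = (-164 - 72/5)*2 = -892/5*2 = -1784/5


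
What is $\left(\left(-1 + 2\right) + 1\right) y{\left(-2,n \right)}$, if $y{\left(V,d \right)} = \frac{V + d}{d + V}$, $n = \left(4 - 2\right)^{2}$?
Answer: $2$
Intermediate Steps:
$n = 4$ ($n = 2^{2} = 4$)
$y{\left(V,d \right)} = 1$ ($y{\left(V,d \right)} = \frac{V + d}{V + d} = 1$)
$\left(\left(-1 + 2\right) + 1\right) y{\left(-2,n \right)} = \left(\left(-1 + 2\right) + 1\right) 1 = \left(1 + 1\right) 1 = 2 \cdot 1 = 2$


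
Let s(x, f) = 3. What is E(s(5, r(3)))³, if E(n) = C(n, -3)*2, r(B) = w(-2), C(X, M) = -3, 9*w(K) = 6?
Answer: -216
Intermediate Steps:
w(K) = ⅔ (w(K) = (⅑)*6 = ⅔)
r(B) = ⅔
E(n) = -6 (E(n) = -3*2 = -6)
E(s(5, r(3)))³ = (-6)³ = -216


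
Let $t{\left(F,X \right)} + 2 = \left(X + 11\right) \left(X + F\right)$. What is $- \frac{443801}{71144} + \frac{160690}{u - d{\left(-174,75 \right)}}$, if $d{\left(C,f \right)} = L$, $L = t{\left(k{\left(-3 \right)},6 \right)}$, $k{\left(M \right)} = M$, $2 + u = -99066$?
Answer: $- \frac{55420353077}{7051579848} \approx -7.8593$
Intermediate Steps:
$u = -99068$ ($u = -2 - 99066 = -99068$)
$t{\left(F,X \right)} = -2 + \left(11 + X\right) \left(F + X\right)$ ($t{\left(F,X \right)} = -2 + \left(X + 11\right) \left(X + F\right) = -2 + \left(11 + X\right) \left(F + X\right)$)
$L = 49$ ($L = -2 + 6^{2} + 11 \left(-3\right) + 11 \cdot 6 - 18 = -2 + 36 - 33 + 66 - 18 = 49$)
$d{\left(C,f \right)} = 49$
$- \frac{443801}{71144} + \frac{160690}{u - d{\left(-174,75 \right)}} = - \frac{443801}{71144} + \frac{160690}{-99068 - 49} = \left(-443801\right) \frac{1}{71144} + \frac{160690}{-99068 - 49} = - \frac{443801}{71144} + \frac{160690}{-99117} = - \frac{443801}{71144} + 160690 \left(- \frac{1}{99117}\right) = - \frac{443801}{71144} - \frac{160690}{99117} = - \frac{55420353077}{7051579848}$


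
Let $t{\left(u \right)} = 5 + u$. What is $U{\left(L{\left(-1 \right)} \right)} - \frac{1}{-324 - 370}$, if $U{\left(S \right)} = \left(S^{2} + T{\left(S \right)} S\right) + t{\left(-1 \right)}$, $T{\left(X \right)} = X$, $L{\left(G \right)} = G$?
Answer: $\frac{4165}{694} \approx 6.0014$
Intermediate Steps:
$U{\left(S \right)} = 4 + 2 S^{2}$ ($U{\left(S \right)} = \left(S^{2} + S S\right) + \left(5 - 1\right) = \left(S^{2} + S^{2}\right) + 4 = 2 S^{2} + 4 = 4 + 2 S^{2}$)
$U{\left(L{\left(-1 \right)} \right)} - \frac{1}{-324 - 370} = \left(4 + 2 \left(-1\right)^{2}\right) - \frac{1}{-324 - 370} = \left(4 + 2 \cdot 1\right) - \frac{1}{-694} = \left(4 + 2\right) - - \frac{1}{694} = 6 + \frac{1}{694} = \frac{4165}{694}$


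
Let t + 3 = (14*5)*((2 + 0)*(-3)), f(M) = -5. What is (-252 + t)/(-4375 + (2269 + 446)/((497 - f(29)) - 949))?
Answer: 20115/130556 ≈ 0.15407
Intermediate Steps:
t = -423 (t = -3 + (14*5)*((2 + 0)*(-3)) = -3 + 70*(2*(-3)) = -3 + 70*(-6) = -3 - 420 = -423)
(-252 + t)/(-4375 + (2269 + 446)/((497 - f(29)) - 949)) = (-252 - 423)/(-4375 + (2269 + 446)/((497 - 1*(-5)) - 949)) = -675/(-4375 + 2715/((497 + 5) - 949)) = -675/(-4375 + 2715/(502 - 949)) = -675/(-4375 + 2715/(-447)) = -675/(-4375 + 2715*(-1/447)) = -675/(-4375 - 905/149) = -675/(-652780/149) = -675*(-149/652780) = 20115/130556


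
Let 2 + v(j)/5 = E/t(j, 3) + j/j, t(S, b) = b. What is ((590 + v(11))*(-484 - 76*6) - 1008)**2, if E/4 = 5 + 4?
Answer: 368823006864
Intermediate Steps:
E = 36 (E = 4*(5 + 4) = 4*9 = 36)
v(j) = 55 (v(j) = -10 + 5*(36/3 + j/j) = -10 + 5*(36*(1/3) + 1) = -10 + 5*(12 + 1) = -10 + 5*13 = -10 + 65 = 55)
((590 + v(11))*(-484 - 76*6) - 1008)**2 = ((590 + 55)*(-484 - 76*6) - 1008)**2 = (645*(-484 - 456) - 1008)**2 = (645*(-940) - 1008)**2 = (-606300 - 1008)**2 = (-607308)**2 = 368823006864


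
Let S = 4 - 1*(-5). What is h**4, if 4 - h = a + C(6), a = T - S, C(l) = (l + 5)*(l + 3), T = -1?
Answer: 52200625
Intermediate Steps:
S = 9 (S = 4 + 5 = 9)
C(l) = (3 + l)*(5 + l) (C(l) = (5 + l)*(3 + l) = (3 + l)*(5 + l))
a = -10 (a = -1 - 1*9 = -1 - 9 = -10)
h = -85 (h = 4 - (-10 + (15 + 6**2 + 8*6)) = 4 - (-10 + (15 + 36 + 48)) = 4 - (-10 + 99) = 4 - 1*89 = 4 - 89 = -85)
h**4 = (-85)**4 = 52200625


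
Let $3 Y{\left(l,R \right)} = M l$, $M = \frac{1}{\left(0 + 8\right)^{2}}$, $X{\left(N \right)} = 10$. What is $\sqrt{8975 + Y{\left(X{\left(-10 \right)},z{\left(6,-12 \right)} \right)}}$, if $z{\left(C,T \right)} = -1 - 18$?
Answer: $\frac{\sqrt{5169630}}{24} \approx 94.737$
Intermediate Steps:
$z{\left(C,T \right)} = -19$ ($z{\left(C,T \right)} = -1 - 18 = -19$)
$M = \frac{1}{64}$ ($M = \frac{1}{8^{2}} = \frac{1}{64} \approx 0.015625$)
$Y{\left(l,R \right)} = \frac{l}{192}$ ($Y{\left(l,R \right)} = \frac{\frac{1}{64} l}{3} = \frac{l}{192}$)
$\sqrt{8975 + Y{\left(X{\left(-10 \right)},z{\left(6,-12 \right)} \right)}} = \sqrt{8975 + \frac{1}{192} \cdot 10} = \sqrt{8975 + \frac{5}{96}} = \sqrt{\frac{861605}{96}} = \frac{\sqrt{5169630}}{24}$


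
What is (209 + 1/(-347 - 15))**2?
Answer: 5723981649/131044 ≈ 43680.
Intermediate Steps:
(209 + 1/(-347 - 15))**2 = (209 + 1/(-362))**2 = (209 - 1/362)**2 = (75657/362)**2 = 5723981649/131044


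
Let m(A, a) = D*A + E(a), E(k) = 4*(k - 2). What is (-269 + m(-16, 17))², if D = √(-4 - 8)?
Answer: 40609 + 13376*I*√3 ≈ 40609.0 + 23168.0*I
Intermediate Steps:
E(k) = -8 + 4*k (E(k) = 4*(-2 + k) = -8 + 4*k)
D = 2*I*√3 (D = √(-12) = 2*I*√3 ≈ 3.4641*I)
m(A, a) = -8 + 4*a + 2*I*A*√3 (m(A, a) = (2*I*√3)*A + (-8 + 4*a) = 2*I*A*√3 + (-8 + 4*a) = -8 + 4*a + 2*I*A*√3)
(-269 + m(-16, 17))² = (-269 + (-8 + 4*17 + 2*I*(-16)*√3))² = (-269 + (-8 + 68 - 32*I*√3))² = (-269 + (60 - 32*I*√3))² = (-209 - 32*I*√3)²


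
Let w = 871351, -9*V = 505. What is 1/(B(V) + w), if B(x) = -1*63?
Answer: 1/871288 ≈ 1.1477e-6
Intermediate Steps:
V = -505/9 (V = -1/9*505 = -505/9 ≈ -56.111)
B(x) = -63
1/(B(V) + w) = 1/(-63 + 871351) = 1/871288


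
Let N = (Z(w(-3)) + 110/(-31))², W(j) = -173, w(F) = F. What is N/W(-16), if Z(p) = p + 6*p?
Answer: -579121/166253 ≈ -3.4834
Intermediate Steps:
Z(p) = 7*p
N = 579121/961 (N = (7*(-3) + 110/(-31))² = (-21 + 110*(-1/31))² = (-21 - 110/31)² = (-761/31)² = 579121/961 ≈ 602.62)
N/W(-16) = (579121/961)/(-173) = (579121/961)*(-1/173) = -579121/166253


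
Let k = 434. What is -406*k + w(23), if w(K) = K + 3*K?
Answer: -176112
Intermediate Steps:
w(K) = 4*K
-406*k + w(23) = -406*434 + 4*23 = -176204 + 92 = -176112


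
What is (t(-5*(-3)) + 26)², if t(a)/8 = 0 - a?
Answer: 8836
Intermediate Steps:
t(a) = -8*a (t(a) = 8*(0 - a) = 8*(-a) = -8*a)
(t(-5*(-3)) + 26)² = (-(-40)*(-3) + 26)² = (-8*15 + 26)² = (-120 + 26)² = (-94)² = 8836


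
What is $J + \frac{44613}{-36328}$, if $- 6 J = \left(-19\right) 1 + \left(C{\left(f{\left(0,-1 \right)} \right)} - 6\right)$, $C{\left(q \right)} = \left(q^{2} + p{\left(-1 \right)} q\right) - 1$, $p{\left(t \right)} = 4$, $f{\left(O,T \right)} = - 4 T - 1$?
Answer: $- \frac{43019}{108984} \approx -0.39473$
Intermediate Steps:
$f{\left(O,T \right)} = -1 - 4 T$
$C{\left(q \right)} = -1 + q^{2} + 4 q$ ($C{\left(q \right)} = \left(q^{2} + 4 q\right) - 1 = -1 + q^{2} + 4 q$)
$J = \frac{5}{6}$ ($J = - \frac{\left(-19\right) 1 - \left(7 - \left(-1 - -4\right)^{2} - 4 \left(-1 - -4\right)\right)}{6} = - \frac{-19 - \left(7 - \left(-1 + 4\right)^{2} - 4 \left(-1 + 4\right)\right)}{6} = - \frac{-19 + \left(\left(-1 + 3^{2} + 4 \cdot 3\right) - 6\right)}{6} = - \frac{-19 + \left(\left(-1 + 9 + 12\right) - 6\right)}{6} = - \frac{-19 + \left(20 - 6\right)}{6} = - \frac{-19 + 14}{6} = \left(- \frac{1}{6}\right) \left(-5\right) = \frac{5}{6} \approx 0.83333$)
$J + \frac{44613}{-36328} = \frac{5}{6} + \frac{44613}{-36328} = \frac{5}{6} + 44613 \left(- \frac{1}{36328}\right) = \frac{5}{6} - \frac{44613}{36328} = - \frac{43019}{108984}$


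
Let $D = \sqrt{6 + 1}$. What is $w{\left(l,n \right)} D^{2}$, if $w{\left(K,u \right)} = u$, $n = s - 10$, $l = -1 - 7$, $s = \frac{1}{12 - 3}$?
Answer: $- \frac{623}{9} \approx -69.222$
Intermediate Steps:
$s = \frac{1}{9} \approx 0.11111$
$D = \sqrt{7} \approx 2.6458$
$l = -8$ ($l = -1 - 7 = -8$)
$n = - \frac{89}{9}$ ($n = \frac{1}{9} - 10 = - \frac{89}{9} \approx -9.8889$)
$w{\left(l,n \right)} D^{2} = - \frac{89 \left(\sqrt{7}\right)^{2}}{9} = \left(- \frac{89}{9}\right) 7 = - \frac{623}{9}$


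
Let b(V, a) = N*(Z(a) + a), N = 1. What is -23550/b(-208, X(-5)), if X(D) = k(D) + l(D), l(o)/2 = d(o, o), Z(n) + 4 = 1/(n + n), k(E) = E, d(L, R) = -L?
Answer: -235500/11 ≈ -21409.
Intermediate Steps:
Z(n) = -4 + 1/(2*n) (Z(n) = -4 + 1/(n + n) = -4 + 1/(2*n))
l(o) = -2*o (l(o) = 2*(-o) = -2*o)
X(D) = -D (X(D) = D - 2*D = -D)
b(V, a) = -4 + a + 1/(2*a) (b(V, a) = 1*((-4 + 1/(2*a)) + a) = 1*(-4 + a + 1/(2*a)) = -4 + a + 1/(2*a))
-23550/b(-208, X(-5)) = -23550/(-4 - 1*(-5) + 1/(2*((-1*(-5))))) = -23550/(-4 + 5 + (1/2)/5) = -23550/(-4 + 5 + (1/2)*(1/5)) = -23550/(-4 + 5 + 1/10) = -23550/11/10 = -23550*10/11 = -235500/11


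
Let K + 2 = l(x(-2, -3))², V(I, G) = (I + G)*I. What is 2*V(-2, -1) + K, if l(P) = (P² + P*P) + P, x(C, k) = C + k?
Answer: 2035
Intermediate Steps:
l(P) = P + 2*P² (l(P) = (P² + P²) + P = 2*P² + P = P + 2*P²)
V(I, G) = I*(G + I) (V(I, G) = (G + I)*I = I*(G + I))
K = 2023 (K = -2 + ((-2 - 3)*(1 + 2*(-2 - 3)))² = -2 + (-5*(1 + 2*(-5)))² = -2 + (-5*(1 - 10))² = -2 + (-5*(-9))² = -2 + 45² = -2 + 2025 = 2023)
2*V(-2, -1) + K = 2*(-2*(-1 - 2)) + 2023 = 2*(-2*(-3)) + 2023 = 2*6 + 2023 = 12 + 2023 = 2035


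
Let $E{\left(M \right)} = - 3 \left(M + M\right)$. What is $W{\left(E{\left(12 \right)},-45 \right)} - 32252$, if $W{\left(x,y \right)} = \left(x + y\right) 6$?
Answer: $-32954$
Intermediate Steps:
$E{\left(M \right)} = - 6 M$ ($E{\left(M \right)} = - 3 \cdot 2 M = - 6 M$)
$W{\left(x,y \right)} = 6 x + 6 y$
$W{\left(E{\left(12 \right)},-45 \right)} - 32252 = \left(6 \left(\left(-6\right) 12\right) + 6 \left(-45\right)\right) - 32252 = \left(6 \left(-72\right) - 270\right) - 32252 = \left(-432 - 270\right) - 32252 = -702 - 32252 = -32954$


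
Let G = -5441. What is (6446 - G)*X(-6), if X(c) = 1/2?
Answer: 11887/2 ≈ 5943.5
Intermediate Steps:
X(c) = 1/2
(6446 - G)*X(-6) = (6446 - 1*(-5441))*(1/2) = (6446 + 5441)*(1/2) = 11887*(1/2) = 11887/2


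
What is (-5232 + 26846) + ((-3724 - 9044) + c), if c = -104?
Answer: 8742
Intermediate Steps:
(-5232 + 26846) + ((-3724 - 9044) + c) = (-5232 + 26846) + ((-3724 - 9044) - 104) = 21614 + (-12768 - 104) = 21614 - 12872 = 8742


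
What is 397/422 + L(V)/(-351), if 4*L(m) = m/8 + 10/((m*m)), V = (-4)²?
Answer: 3957529/4213248 ≈ 0.93931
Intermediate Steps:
V = 16
L(m) = m/32 + 5/(2*m²) (L(m) = (m/8 + 10/((m*m)))/4 = (m*(⅛) + 10/(m²))/4 = (m/8 + 10/m²)/4 = (10/m² + m/8)/4 = m/32 + 5/(2*m²))
397/422 + L(V)/(-351) = 397/422 + ((1/32)*(80 + 16³)/16²)/(-351) = 397*(1/422) + ((1/32)*(1/256)*(80 + 4096))*(-1/351) = 397/422 + ((1/32)*(1/256)*4176)*(-1/351) = 397/422 + (261/512)*(-1/351) = 397/422 - 29/19968 = 3957529/4213248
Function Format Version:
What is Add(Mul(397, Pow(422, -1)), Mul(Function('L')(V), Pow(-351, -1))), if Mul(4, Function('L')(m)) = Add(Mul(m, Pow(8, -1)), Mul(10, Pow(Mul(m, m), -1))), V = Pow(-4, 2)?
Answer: Rational(3957529, 4213248) ≈ 0.93931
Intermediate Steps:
V = 16
Function('L')(m) = Add(Mul(Rational(1, 32), m), Mul(Rational(5, 2), Pow(m, -2))) (Function('L')(m) = Mul(Rational(1, 4), Add(Mul(m, Pow(8, -1)), Mul(10, Pow(Mul(m, m), -1)))) = Mul(Rational(1, 4), Add(Mul(m, Rational(1, 8)), Mul(10, Pow(Pow(m, 2), -1)))) = Mul(Rational(1, 4), Add(Mul(Rational(1, 8), m), Mul(10, Pow(m, -2)))) = Mul(Rational(1, 4), Add(Mul(10, Pow(m, -2)), Mul(Rational(1, 8), m))) = Add(Mul(Rational(1, 32), m), Mul(Rational(5, 2), Pow(m, -2))))
Add(Mul(397, Pow(422, -1)), Mul(Function('L')(V), Pow(-351, -1))) = Add(Mul(397, Pow(422, -1)), Mul(Mul(Rational(1, 32), Pow(16, -2), Add(80, Pow(16, 3))), Pow(-351, -1))) = Add(Mul(397, Rational(1, 422)), Mul(Mul(Rational(1, 32), Rational(1, 256), Add(80, 4096)), Rational(-1, 351))) = Add(Rational(397, 422), Mul(Mul(Rational(1, 32), Rational(1, 256), 4176), Rational(-1, 351))) = Add(Rational(397, 422), Mul(Rational(261, 512), Rational(-1, 351))) = Add(Rational(397, 422), Rational(-29, 19968)) = Rational(3957529, 4213248)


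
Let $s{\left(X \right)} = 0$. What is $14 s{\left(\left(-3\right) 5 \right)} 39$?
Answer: $0$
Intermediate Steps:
$14 s{\left(\left(-3\right) 5 \right)} 39 = 14 \cdot 0 \cdot 39 = 0 \cdot 39 = 0$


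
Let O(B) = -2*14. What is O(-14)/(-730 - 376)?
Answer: 2/79 ≈ 0.025316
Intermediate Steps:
O(B) = -28
O(-14)/(-730 - 376) = -28/(-730 - 376) = -28/(-1106) = -28*(-1/1106) = 2/79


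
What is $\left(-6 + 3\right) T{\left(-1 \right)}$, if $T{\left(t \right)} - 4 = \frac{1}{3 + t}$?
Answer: $- \frac{27}{2} \approx -13.5$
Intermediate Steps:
$T{\left(t \right)} = 4 + \frac{1}{3 + t}$
$\left(-6 + 3\right) T{\left(-1 \right)} = \left(-6 + 3\right) \frac{13 + 4 \left(-1\right)}{3 - 1} = - 3 \frac{13 - 4}{2} = - 3 \cdot \frac{1}{2} \cdot 9 = \left(-3\right) \frac{9}{2} = - \frac{27}{2}$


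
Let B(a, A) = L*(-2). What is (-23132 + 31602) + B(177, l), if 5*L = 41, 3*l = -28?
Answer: 42268/5 ≈ 8453.6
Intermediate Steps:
l = -28/3 (l = (⅓)*(-28) = -28/3 ≈ -9.3333)
L = 41/5 (L = (⅕)*41 = 41/5 ≈ 8.2000)
B(a, A) = -82/5 (B(a, A) = (41/5)*(-2) = -82/5)
(-23132 + 31602) + B(177, l) = (-23132 + 31602) - 82/5 = 8470 - 82/5 = 42268/5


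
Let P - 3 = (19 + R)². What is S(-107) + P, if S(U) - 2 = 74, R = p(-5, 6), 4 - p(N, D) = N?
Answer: 863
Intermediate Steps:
p(N, D) = 4 - N
R = 9 (R = 4 - 1*(-5) = 4 + 5 = 9)
S(U) = 76 (S(U) = 2 + 74 = 76)
P = 787 (P = 3 + (19 + 9)² = 3 + 28² = 3 + 784 = 787)
S(-107) + P = 76 + 787 = 863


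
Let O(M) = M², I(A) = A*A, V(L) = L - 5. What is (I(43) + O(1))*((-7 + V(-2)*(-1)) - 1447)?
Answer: -2676950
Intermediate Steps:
V(L) = -5 + L
I(A) = A²
(I(43) + O(1))*((-7 + V(-2)*(-1)) - 1447) = (43² + 1²)*((-7 + (-5 - 2)*(-1)) - 1447) = (1849 + 1)*((-7 - 7*(-1)) - 1447) = 1850*((-7 + 7) - 1447) = 1850*(0 - 1447) = 1850*(-1447) = -2676950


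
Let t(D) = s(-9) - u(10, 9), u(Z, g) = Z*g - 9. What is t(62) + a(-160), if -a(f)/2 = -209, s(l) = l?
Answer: 328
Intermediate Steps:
u(Z, g) = -9 + Z*g
a(f) = 418 (a(f) = -2*(-209) = 418)
t(D) = -90 (t(D) = -9 - (-9 + 10*9) = -9 - (-9 + 90) = -9 - 1*81 = -9 - 81 = -90)
t(62) + a(-160) = -90 + 418 = 328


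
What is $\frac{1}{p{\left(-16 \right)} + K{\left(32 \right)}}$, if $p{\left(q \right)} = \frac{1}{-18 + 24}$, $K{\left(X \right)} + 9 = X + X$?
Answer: $\frac{6}{331} \approx 0.018127$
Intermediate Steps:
$K{\left(X \right)} = -9 + 2 X$ ($K{\left(X \right)} = -9 + \left(X + X\right) = -9 + 2 X$)
$p{\left(q \right)} = \frac{1}{6}$
$\frac{1}{p{\left(-16 \right)} + K{\left(32 \right)}} = \frac{1}{\frac{1}{6} + \left(-9 + 2 \cdot 32\right)} = \frac{1}{\frac{1}{6} + \left(-9 + 64\right)} = \frac{1}{\frac{1}{6} + 55} = \frac{1}{\frac{331}{6}} = \frac{6}{331}$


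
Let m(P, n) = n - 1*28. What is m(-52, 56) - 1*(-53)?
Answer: 81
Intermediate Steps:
m(P, n) = -28 + n (m(P, n) = n - 28 = -28 + n)
m(-52, 56) - 1*(-53) = (-28 + 56) - 1*(-53) = 28 + 53 = 81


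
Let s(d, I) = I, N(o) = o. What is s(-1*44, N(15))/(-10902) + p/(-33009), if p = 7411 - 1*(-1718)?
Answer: -11113277/39984902 ≈ -0.27794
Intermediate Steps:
p = 9129 (p = 7411 + 1718 = 9129)
s(-1*44, N(15))/(-10902) + p/(-33009) = 15/(-10902) + 9129/(-33009) = 15*(-1/10902) + 9129*(-1/33009) = -5/3634 - 3043/11003 = -11113277/39984902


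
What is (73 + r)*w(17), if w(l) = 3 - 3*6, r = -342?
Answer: 4035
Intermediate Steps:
w(l) = -15 (w(l) = 3 - 18 = -15)
(73 + r)*w(17) = (73 - 342)*(-15) = -269*(-15) = 4035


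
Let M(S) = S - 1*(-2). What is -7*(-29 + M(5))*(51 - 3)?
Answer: 7392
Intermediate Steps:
M(S) = 2 + S (M(S) = S + 2 = 2 + S)
-7*(-29 + M(5))*(51 - 3) = -7*(-29 + (2 + 5))*(51 - 3) = -7*(-29 + 7)*48 = -(-154)*48 = -7*(-1056) = 7392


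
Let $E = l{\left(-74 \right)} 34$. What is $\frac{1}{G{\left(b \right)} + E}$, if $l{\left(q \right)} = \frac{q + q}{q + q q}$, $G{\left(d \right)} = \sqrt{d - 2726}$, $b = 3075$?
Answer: $\frac{4964}{1855197} + \frac{5329 \sqrt{349}}{1855197} \approx 0.056338$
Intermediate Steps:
$G{\left(d \right)} = \sqrt{-2726 + d}$
$l{\left(q \right)} = \frac{2 q}{q + q^{2}}$
$E = - \frac{68}{73}$ ($E = \frac{2}{1 - 74} \cdot 34 = \frac{2}{-73} \cdot 34 = 2 \left(- \frac{1}{73}\right) 34 = \left(- \frac{2}{73}\right) 34 = - \frac{68}{73} \approx -0.93151$)
$\frac{1}{G{\left(b \right)} + E} = \frac{1}{\sqrt{-2726 + 3075} - \frac{68}{73}} = \frac{1}{\sqrt{349} - \frac{68}{73}} = \frac{1}{- \frac{68}{73} + \sqrt{349}}$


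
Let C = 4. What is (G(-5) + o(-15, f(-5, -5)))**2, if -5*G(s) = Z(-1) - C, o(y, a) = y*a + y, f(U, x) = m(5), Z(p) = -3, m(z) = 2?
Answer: 47524/25 ≈ 1901.0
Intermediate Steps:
f(U, x) = 2
o(y, a) = y + a*y (o(y, a) = a*y + y = y + a*y)
G(s) = 7/5 (G(s) = -(-3 - 1*4)/5 = -(-3 - 4)/5 = -1/5*(-7) = 7/5)
(G(-5) + o(-15, f(-5, -5)))**2 = (7/5 - 15*(1 + 2))**2 = (7/5 - 15*3)**2 = (7/5 - 45)**2 = (-218/5)**2 = 47524/25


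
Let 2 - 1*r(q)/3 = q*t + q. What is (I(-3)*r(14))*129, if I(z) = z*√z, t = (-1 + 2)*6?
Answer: 111456*I*√3 ≈ 1.9305e+5*I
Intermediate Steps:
t = 6 (t = 1*6 = 6)
I(z) = z^(3/2)
r(q) = 6 - 21*q (r(q) = 6 - 3*(q*6 + q) = 6 - 3*(6*q + q) = 6 - 21*q)
(I(-3)*r(14))*129 = ((-3)^(3/2)*(6 - 21*14))*129 = ((-3*I*√3)*(6 - 294))*129 = (-3*I*√3*(-288))*129 = (864*I*√3)*129 = 111456*I*√3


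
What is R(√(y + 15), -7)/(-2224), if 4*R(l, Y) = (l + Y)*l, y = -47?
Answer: 1/278 + 7*I*√2/2224 ≈ 0.0035971 + 0.0044512*I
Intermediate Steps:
R(l, Y) = l*(Y + l)/4 (R(l, Y) = ((l + Y)*l)/4 = ((Y + l)*l)/4 = (l*(Y + l))/4 = l*(Y + l)/4)
R(√(y + 15), -7)/(-2224) = (√(-47 + 15)*(-7 + √(-47 + 15))/4)/(-2224) = (√(-32)*(-7 + √(-32))/4)*(-1/2224) = ((4*I*√2)*(-7 + 4*I*√2)/4)*(-1/2224) = (I*√2*(-7 + 4*I*√2))*(-1/2224) = -I*√2*(-7 + 4*I*√2)/2224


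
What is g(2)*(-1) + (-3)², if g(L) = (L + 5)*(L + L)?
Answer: -19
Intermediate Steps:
g(L) = 2*L*(5 + L) (g(L) = (5 + L)*(2*L) = 2*L*(5 + L))
g(2)*(-1) + (-3)² = (2*2*(5 + 2))*(-1) + (-3)² = (2*2*7)*(-1) + 9 = 28*(-1) + 9 = -28 + 9 = -19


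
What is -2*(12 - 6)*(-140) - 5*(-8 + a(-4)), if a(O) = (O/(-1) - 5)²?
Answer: 1715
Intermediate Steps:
a(O) = (-5 - O)² (a(O) = (O*(-1) - 5)² = (-O - 5)² = (-5 - O)²)
-2*(12 - 6)*(-140) - 5*(-8 + a(-4)) = -2*(12 - 6)*(-140) - 5*(-8 + (5 - 4)²) = -2*6*(-140) - 5*(-8 + 1²) = -12*(-140) - 5*(-8 + 1) = 1680 - 5*(-7) = 1680 + 35 = 1715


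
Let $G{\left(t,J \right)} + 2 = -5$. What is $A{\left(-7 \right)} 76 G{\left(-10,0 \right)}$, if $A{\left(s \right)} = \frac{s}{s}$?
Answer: $-532$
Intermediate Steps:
$G{\left(t,J \right)} = -7$ ($G{\left(t,J \right)} = -2 - 5 = -7$)
$A{\left(s \right)} = 1$
$A{\left(-7 \right)} 76 G{\left(-10,0 \right)} = 1 \cdot 76 \left(-7\right) = 76 \left(-7\right) = -532$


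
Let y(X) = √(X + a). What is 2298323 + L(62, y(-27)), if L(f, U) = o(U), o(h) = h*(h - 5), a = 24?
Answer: 2298320 - 5*I*√3 ≈ 2.2983e+6 - 8.6602*I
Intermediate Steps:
y(X) = √(24 + X) (y(X) = √(X + 24) = √(24 + X))
o(h) = h*(-5 + h)
L(f, U) = U*(-5 + U)
2298323 + L(62, y(-27)) = 2298323 + √(24 - 27)*(-5 + √(24 - 27)) = 2298323 + √(-3)*(-5 + √(-3)) = 2298323 + (I*√3)*(-5 + I*√3) = 2298323 + I*√3*(-5 + I*√3)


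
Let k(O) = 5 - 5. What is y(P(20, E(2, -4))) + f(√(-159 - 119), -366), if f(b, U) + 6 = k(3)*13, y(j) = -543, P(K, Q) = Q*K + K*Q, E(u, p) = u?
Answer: -549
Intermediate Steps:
P(K, Q) = 2*K*Q (P(K, Q) = K*Q + K*Q = 2*K*Q)
k(O) = 0
f(b, U) = -6 (f(b, U) = -6 + 0*13 = -6 + 0 = -6)
y(P(20, E(2, -4))) + f(√(-159 - 119), -366) = -543 - 6 = -549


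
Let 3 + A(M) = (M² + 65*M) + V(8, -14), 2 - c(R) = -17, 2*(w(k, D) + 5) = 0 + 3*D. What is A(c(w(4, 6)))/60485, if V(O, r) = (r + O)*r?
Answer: 1677/60485 ≈ 0.027726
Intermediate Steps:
w(k, D) = -5 + 3*D/2 (w(k, D) = -5 + (0 + 3*D)/2 = -5 + (3*D)/2 = -5 + 3*D/2)
V(O, r) = r*(O + r) (V(O, r) = (O + r)*r = r*(O + r))
c(R) = 19 (c(R) = 2 - 1*(-17) = 2 + 17 = 19)
A(M) = 81 + M² + 65*M (A(M) = -3 + ((M² + 65*M) - 14*(8 - 14)) = -3 + ((M² + 65*M) - 14*(-6)) = -3 + ((M² + 65*M) + 84) = -3 + (84 + M² + 65*M) = 81 + M² + 65*M)
A(c(w(4, 6)))/60485 = (81 + 19² + 65*19)/60485 = (81 + 361 + 1235)*(1/60485) = 1677*(1/60485) = 1677/60485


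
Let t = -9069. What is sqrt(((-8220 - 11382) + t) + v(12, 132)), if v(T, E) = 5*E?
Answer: I*sqrt(28011) ≈ 167.36*I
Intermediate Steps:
sqrt(((-8220 - 11382) + t) + v(12, 132)) = sqrt(((-8220 - 11382) - 9069) + 5*132) = sqrt((-19602 - 9069) + 660) = sqrt(-28671 + 660) = sqrt(-28011) = I*sqrt(28011)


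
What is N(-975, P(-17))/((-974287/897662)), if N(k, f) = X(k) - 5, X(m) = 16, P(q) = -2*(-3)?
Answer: -9874282/974287 ≈ -10.135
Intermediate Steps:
P(q) = 6
N(k, f) = 11 (N(k, f) = 16 - 5 = 11)
N(-975, P(-17))/((-974287/897662)) = 11/((-974287/897662)) = 11/((-974287*1/897662)) = 11/(-974287/897662) = 11*(-897662/974287) = -9874282/974287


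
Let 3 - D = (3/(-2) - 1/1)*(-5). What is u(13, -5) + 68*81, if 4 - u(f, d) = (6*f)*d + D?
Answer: 11823/2 ≈ 5911.5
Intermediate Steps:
D = -19/2 (D = 3 - (3/(-2) - 1/1)*(-5) = 3 - (3*(-½) - 1*1)*(-5) = 3 - (-3/2 - 1)*(-5) = 3 - (-5)*(-5)/2 = 3 - 1*25/2 = 3 - 25/2 = -19/2 ≈ -9.5000)
u(f, d) = 27/2 - 6*d*f (u(f, d) = 4 - ((6*f)*d - 19/2) = 4 - (6*d*f - 19/2) = 4 - (-19/2 + 6*d*f) = 4 + (19/2 - 6*d*f) = 27/2 - 6*d*f)
u(13, -5) + 68*81 = (27/2 - 6*(-5)*13) + 68*81 = (27/2 + 390) + 5508 = 807/2 + 5508 = 11823/2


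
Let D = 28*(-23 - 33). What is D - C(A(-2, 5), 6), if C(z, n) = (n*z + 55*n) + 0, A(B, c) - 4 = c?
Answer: -1952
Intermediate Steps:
A(B, c) = 4 + c
C(z, n) = 55*n + n*z (C(z, n) = (55*n + n*z) + 0 = 55*n + n*z)
D = -1568 (D = 28*(-56) = -1568)
D - C(A(-2, 5), 6) = -1568 - 6*(55 + (4 + 5)) = -1568 - 6*(55 + 9) = -1568 - 6*64 = -1568 - 1*384 = -1568 - 384 = -1952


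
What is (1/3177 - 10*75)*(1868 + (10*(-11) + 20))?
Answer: -4236527722/3177 ≈ -1.3335e+6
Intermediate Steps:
(1/3177 - 10*75)*(1868 + (10*(-11) + 20)) = (1/3177 - 750)*(1868 + (-110 + 20)) = -2382749*(1868 - 90)/3177 = -2382749/3177*1778 = -4236527722/3177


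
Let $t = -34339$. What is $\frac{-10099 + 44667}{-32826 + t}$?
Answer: $- \frac{34568}{67165} \approx -0.51467$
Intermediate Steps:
$\frac{-10099 + 44667}{-32826 + t} = \frac{-10099 + 44667}{-32826 - 34339} = \frac{34568}{-67165} = 34568 \left(- \frac{1}{67165}\right) = - \frac{34568}{67165}$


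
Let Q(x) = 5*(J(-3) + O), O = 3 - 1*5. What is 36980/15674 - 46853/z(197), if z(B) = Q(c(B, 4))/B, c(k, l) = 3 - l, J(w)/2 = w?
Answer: 72336570917/313480 ≈ 2.3075e+5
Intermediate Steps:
J(w) = 2*w
O = -2 (O = 3 - 5 = -2)
Q(x) = -40 (Q(x) = 5*(2*(-3) - 2) = 5*(-6 - 2) = 5*(-8) = -40)
z(B) = -40/B
36980/15674 - 46853/z(197) = 36980/15674 - 46853/((-40/197)) = 36980*(1/15674) - 46853/((-40*1/197)) = 18490/7837 - 46853/(-40/197) = 18490/7837 - 46853*(-197/40) = 18490/7837 + 9230041/40 = 72336570917/313480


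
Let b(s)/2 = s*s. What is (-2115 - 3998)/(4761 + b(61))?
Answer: -6113/12203 ≈ -0.50094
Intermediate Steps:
b(s) = 2*s² (b(s) = 2*(s*s) = 2*s²)
(-2115 - 3998)/(4761 + b(61)) = (-2115 - 3998)/(4761 + 2*61²) = -6113/(4761 + 2*3721) = -6113/(4761 + 7442) = -6113/12203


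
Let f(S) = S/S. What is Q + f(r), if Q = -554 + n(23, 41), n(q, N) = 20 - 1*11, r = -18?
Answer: -544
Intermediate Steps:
n(q, N) = 9 (n(q, N) = 20 - 11 = 9)
f(S) = 1
Q = -545 (Q = -554 + 9 = -545)
Q + f(r) = -545 + 1 = -544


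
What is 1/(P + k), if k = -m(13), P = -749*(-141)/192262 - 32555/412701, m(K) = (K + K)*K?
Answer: -11335245666/3825980770751 ≈ -0.0029627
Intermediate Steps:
m(K) = 2*K² (m(K) = (2*K)*K = 2*K²)
P = 5332264357/11335245666 (P = 105609*(1/192262) - 32555*1/412701 = 15087/27466 - 32555/412701 = 5332264357/11335245666 ≈ 0.47041)
k = -338 (k = -2*13² = -2*169 = -1*338 = -338)
1/(P + k) = 1/(5332264357/11335245666 - 338) = 1/(-3825980770751/11335245666) = -11335245666/3825980770751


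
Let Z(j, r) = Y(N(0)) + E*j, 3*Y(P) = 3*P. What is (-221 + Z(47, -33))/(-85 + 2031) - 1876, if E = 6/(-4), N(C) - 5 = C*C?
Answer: -7301965/3892 ≈ -1876.1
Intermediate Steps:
N(C) = 5 + C² (N(C) = 5 + C*C = 5 + C²)
Y(P) = P (Y(P) = (3*P)/3 = P)
E = -3/2 (E = 6*(-¼) = -3/2 ≈ -1.5000)
Z(j, r) = 5 - 3*j/2 (Z(j, r) = (5 + 0²) - 3*j/2 = (5 + 0) - 3*j/2 = 5 - 3*j/2)
(-221 + Z(47, -33))/(-85 + 2031) - 1876 = (-221 + (5 - 3/2*47))/(-85 + 2031) - 1876 = (-221 + (5 - 141/2))/1946 - 1876 = (-221 - 131/2)*(1/1946) - 1876 = -573/2*1/1946 - 1876 = -573/3892 - 1876 = -7301965/3892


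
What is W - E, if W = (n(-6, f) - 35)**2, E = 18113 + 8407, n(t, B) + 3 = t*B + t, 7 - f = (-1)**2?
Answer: -20120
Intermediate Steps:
f = 6 (f = 7 - 1*(-1)**2 = 7 - 1*1 = 7 - 1 = 6)
n(t, B) = -3 + t + B*t (n(t, B) = -3 + (t*B + t) = -3 + (B*t + t) = -3 + (t + B*t) = -3 + t + B*t)
E = 26520
W = 6400 (W = ((-3 - 6 + 6*(-6)) - 35)**2 = ((-3 - 6 - 36) - 35)**2 = (-45 - 35)**2 = (-80)**2 = 6400)
W - E = 6400 - 1*26520 = 6400 - 26520 = -20120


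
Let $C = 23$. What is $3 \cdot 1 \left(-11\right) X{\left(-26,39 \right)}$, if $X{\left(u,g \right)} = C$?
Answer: $-759$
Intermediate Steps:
$X{\left(u,g \right)} = 23$
$3 \cdot 1 \left(-11\right) X{\left(-26,39 \right)} = 3 \cdot 1 \left(-11\right) 23 = 3 \left(-11\right) 23 = \left(-33\right) 23 = -759$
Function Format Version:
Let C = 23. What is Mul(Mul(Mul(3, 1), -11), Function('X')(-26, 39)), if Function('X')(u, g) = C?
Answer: -759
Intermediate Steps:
Function('X')(u, g) = 23
Mul(Mul(Mul(3, 1), -11), Function('X')(-26, 39)) = Mul(Mul(Mul(3, 1), -11), 23) = Mul(Mul(3, -11), 23) = Mul(-33, 23) = -759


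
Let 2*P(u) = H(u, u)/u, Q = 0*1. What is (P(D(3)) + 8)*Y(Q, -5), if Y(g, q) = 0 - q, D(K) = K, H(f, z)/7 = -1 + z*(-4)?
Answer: -215/6 ≈ -35.833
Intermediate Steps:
H(f, z) = -7 - 28*z (H(f, z) = 7*(-1 + z*(-4)) = 7*(-1 - 4*z) = -7 - 28*z)
Q = 0
P(u) = (-7 - 28*u)/(2*u) (P(u) = ((-7 - 28*u)/u)/2 = (-7 - 28*u)/(2*u))
Y(g, q) = -q
(P(D(3)) + 8)*Y(Q, -5) = ((-14 - 7/2/3) + 8)*(-1*(-5)) = ((-14 - 7/2*⅓) + 8)*5 = ((-14 - 7/6) + 8)*5 = (-91/6 + 8)*5 = -43/6*5 = -215/6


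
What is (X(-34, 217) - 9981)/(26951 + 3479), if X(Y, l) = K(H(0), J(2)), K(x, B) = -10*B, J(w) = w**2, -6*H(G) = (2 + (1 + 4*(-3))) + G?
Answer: -10021/30430 ≈ -0.32931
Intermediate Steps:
H(G) = 3/2 - G/6 (H(G) = -((2 + (1 + 4*(-3))) + G)/6 = -((2 + (1 - 12)) + G)/6 = -((2 - 11) + G)/6 = -(-9 + G)/6 = 3/2 - G/6)
X(Y, l) = -40 (X(Y, l) = -10*2**2 = -10*4 = -40)
(X(-34, 217) - 9981)/(26951 + 3479) = (-40 - 9981)/(26951 + 3479) = -10021/30430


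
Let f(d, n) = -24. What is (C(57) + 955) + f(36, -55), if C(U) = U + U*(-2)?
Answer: 874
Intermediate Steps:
C(U) = -U (C(U) = U - 2*U = -U)
(C(57) + 955) + f(36, -55) = (-1*57 + 955) - 24 = (-57 + 955) - 24 = 898 - 24 = 874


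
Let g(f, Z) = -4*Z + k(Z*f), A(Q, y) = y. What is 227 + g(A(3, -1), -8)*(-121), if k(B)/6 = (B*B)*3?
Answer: -143037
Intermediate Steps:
k(B) = 18*B² (k(B) = 6*((B*B)*3) = 6*(B²*3) = 6*(3*B²) = 18*B²)
g(f, Z) = -4*Z + 18*Z²*f² (g(f, Z) = -4*Z + 18*(Z*f)² = -4*Z + 18*(Z²*f²) = -4*Z + 18*Z²*f²)
227 + g(A(3, -1), -8)*(-121) = 227 + (2*(-8)*(-2 + 9*(-8)*(-1)²))*(-121) = 227 + (2*(-8)*(-2 + 9*(-8)*1))*(-121) = 227 + (2*(-8)*(-2 - 72))*(-121) = 227 + (2*(-8)*(-74))*(-121) = 227 + 1184*(-121) = 227 - 143264 = -143037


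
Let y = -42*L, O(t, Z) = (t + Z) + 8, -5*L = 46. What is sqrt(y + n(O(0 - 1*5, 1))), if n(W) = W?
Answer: 4*sqrt(610)/5 ≈ 19.759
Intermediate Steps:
L = -46/5 (L = -1/5*46 = -46/5 ≈ -9.2000)
O(t, Z) = 8 + Z + t (O(t, Z) = (Z + t) + 8 = 8 + Z + t)
y = 1932/5 (y = -42*(-46/5) = 1932/5 ≈ 386.40)
sqrt(y + n(O(0 - 1*5, 1))) = sqrt(1932/5 + (8 + 1 + (0 - 1*5))) = sqrt(1932/5 + (8 + 1 + (0 - 5))) = sqrt(1932/5 + (8 + 1 - 5)) = sqrt(1932/5 + 4) = sqrt(1952/5) = 4*sqrt(610)/5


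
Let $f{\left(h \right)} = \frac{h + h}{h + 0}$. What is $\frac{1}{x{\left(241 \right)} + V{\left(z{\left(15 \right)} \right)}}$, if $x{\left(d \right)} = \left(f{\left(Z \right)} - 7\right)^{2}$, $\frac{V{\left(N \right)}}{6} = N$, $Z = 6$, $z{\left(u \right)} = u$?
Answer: $\frac{1}{115} \approx 0.0086956$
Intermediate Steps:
$f{\left(h \right)} = 2$ ($f{\left(h \right)} = \frac{2 h}{h} = 2$)
$V{\left(N \right)} = 6 N$
$x{\left(d \right)} = 25$ ($x{\left(d \right)} = \left(2 - 7\right)^{2} = \left(-5\right)^{2} = 25$)
$\frac{1}{x{\left(241 \right)} + V{\left(z{\left(15 \right)} \right)}} = \frac{1}{25 + 6 \cdot 15} = \frac{1}{25 + 90} = \frac{1}{115}$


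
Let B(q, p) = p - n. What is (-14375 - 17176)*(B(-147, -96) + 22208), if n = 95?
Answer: -694658367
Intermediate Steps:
B(q, p) = -95 + p (B(q, p) = p - 1*95 = p - 95 = -95 + p)
(-14375 - 17176)*(B(-147, -96) + 22208) = (-14375 - 17176)*((-95 - 96) + 22208) = -31551*(-191 + 22208) = -31551*22017 = -694658367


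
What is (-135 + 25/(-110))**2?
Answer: 8850625/484 ≈ 18286.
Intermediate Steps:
(-135 + 25/(-110))**2 = (-135 + 25*(-1/110))**2 = (-135 - 5/22)**2 = (-2975/22)**2 = 8850625/484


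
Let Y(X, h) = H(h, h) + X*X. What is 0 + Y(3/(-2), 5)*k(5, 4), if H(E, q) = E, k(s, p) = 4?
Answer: 29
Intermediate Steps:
Y(X, h) = h + X**2 (Y(X, h) = h + X*X = h + X**2)
0 + Y(3/(-2), 5)*k(5, 4) = 0 + (5 + (3/(-2))**2)*4 = 0 + (5 + (3*(-1/2))**2)*4 = 0 + (5 + (-3/2)**2)*4 = 0 + (5 + 9/4)*4 = 0 + (29/4)*4 = 0 + 29 = 29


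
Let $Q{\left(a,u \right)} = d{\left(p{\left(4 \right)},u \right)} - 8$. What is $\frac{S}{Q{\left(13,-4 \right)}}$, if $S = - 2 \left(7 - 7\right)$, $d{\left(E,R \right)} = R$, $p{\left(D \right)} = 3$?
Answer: $0$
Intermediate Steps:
$Q{\left(a,u \right)} = -8 + u$ ($Q{\left(a,u \right)} = u - 8 = -8 + u$)
$S = 0$ ($S = \left(-2\right) 0 = 0$)
$\frac{S}{Q{\left(13,-4 \right)}} = \frac{0}{-8 - 4} = \frac{0}{-12} = 0 \left(- \frac{1}{12}\right) = 0$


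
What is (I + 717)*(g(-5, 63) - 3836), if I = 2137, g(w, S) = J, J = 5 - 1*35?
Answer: -11033564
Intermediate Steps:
J = -30 (J = 5 - 35 = -30)
g(w, S) = -30
(I + 717)*(g(-5, 63) - 3836) = (2137 + 717)*(-30 - 3836) = 2854*(-3866) = -11033564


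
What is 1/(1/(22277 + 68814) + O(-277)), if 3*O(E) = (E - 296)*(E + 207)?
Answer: 91091/1217886671 ≈ 7.4794e-5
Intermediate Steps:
O(E) = (-296 + E)*(207 + E)/3 (O(E) = ((E - 296)*(E + 207))/3 = ((-296 + E)*(207 + E))/3 = (-296 + E)*(207 + E)/3)
1/(1/(22277 + 68814) + O(-277)) = 1/(1/(22277 + 68814) + (-20424 - 89/3*(-277) + (1/3)*(-277)**2)) = 1/(1/91091 + (-20424 + 24653/3 + (1/3)*76729)) = 1/(1/91091 + (-20424 + 24653/3 + 76729/3)) = 1/(1/91091 + 13370) = 1/(1217886671/91091) = 91091/1217886671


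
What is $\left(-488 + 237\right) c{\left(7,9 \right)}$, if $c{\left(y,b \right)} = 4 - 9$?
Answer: $1255$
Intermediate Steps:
$c{\left(y,b \right)} = -5$ ($c{\left(y,b \right)} = 4 - 9 = -5$)
$\left(-488 + 237\right) c{\left(7,9 \right)} = \left(-488 + 237\right) \left(-5\right) = \left(-251\right) \left(-5\right) = 1255$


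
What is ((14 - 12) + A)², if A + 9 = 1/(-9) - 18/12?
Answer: 24025/324 ≈ 74.151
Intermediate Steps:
A = -191/18 (A = -9 + (1/(-9) - 18/12) = -9 + (1*(-⅑) - 18*1/12) = -9 + (-⅑ - 3/2) = -9 - 29/18 = -191/18 ≈ -10.611)
((14 - 12) + A)² = ((14 - 12) - 191/18)² = (2 - 191/18)² = (-155/18)² = 24025/324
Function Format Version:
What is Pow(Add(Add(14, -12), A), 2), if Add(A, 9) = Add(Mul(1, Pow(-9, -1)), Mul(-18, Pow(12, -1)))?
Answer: Rational(24025, 324) ≈ 74.151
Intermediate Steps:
A = Rational(-191, 18) (A = Add(-9, Add(Mul(1, Pow(-9, -1)), Mul(-18, Pow(12, -1)))) = Add(-9, Add(Mul(1, Rational(-1, 9)), Mul(-18, Rational(1, 12)))) = Add(-9, Add(Rational(-1, 9), Rational(-3, 2))) = Add(-9, Rational(-29, 18)) = Rational(-191, 18) ≈ -10.611)
Pow(Add(Add(14, -12), A), 2) = Pow(Add(Add(14, -12), Rational(-191, 18)), 2) = Pow(Add(2, Rational(-191, 18)), 2) = Pow(Rational(-155, 18), 2) = Rational(24025, 324)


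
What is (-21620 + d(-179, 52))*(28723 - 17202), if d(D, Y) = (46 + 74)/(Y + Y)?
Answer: -3237919445/13 ≈ -2.4907e+8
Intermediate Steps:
d(D, Y) = 60/Y (d(D, Y) = 120/((2*Y)) = 120*(1/(2*Y)) = 60/Y)
(-21620 + d(-179, 52))*(28723 - 17202) = (-21620 + 60/52)*(28723 - 17202) = (-21620 + 60*(1/52))*11521 = (-21620 + 15/13)*11521 = -281045/13*11521 = -3237919445/13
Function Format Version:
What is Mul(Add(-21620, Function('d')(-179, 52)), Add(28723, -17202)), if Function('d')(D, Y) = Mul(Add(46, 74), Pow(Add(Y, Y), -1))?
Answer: Rational(-3237919445, 13) ≈ -2.4907e+8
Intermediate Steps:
Function('d')(D, Y) = Mul(60, Pow(Y, -1)) (Function('d')(D, Y) = Mul(120, Pow(Mul(2, Y), -1)) = Mul(120, Mul(Rational(1, 2), Pow(Y, -1))) = Mul(60, Pow(Y, -1)))
Mul(Add(-21620, Function('d')(-179, 52)), Add(28723, -17202)) = Mul(Add(-21620, Mul(60, Pow(52, -1))), Add(28723, -17202)) = Mul(Add(-21620, Mul(60, Rational(1, 52))), 11521) = Mul(Add(-21620, Rational(15, 13)), 11521) = Mul(Rational(-281045, 13), 11521) = Rational(-3237919445, 13)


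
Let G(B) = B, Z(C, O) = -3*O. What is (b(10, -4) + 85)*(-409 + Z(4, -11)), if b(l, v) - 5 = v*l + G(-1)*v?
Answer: -20304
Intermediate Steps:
b(l, v) = 5 - v + l*v (b(l, v) = 5 + (v*l - v) = 5 + (l*v - v) = 5 + (-v + l*v) = 5 - v + l*v)
(b(10, -4) + 85)*(-409 + Z(4, -11)) = ((5 - 1*(-4) + 10*(-4)) + 85)*(-409 - 3*(-11)) = ((5 + 4 - 40) + 85)*(-409 + 33) = (-31 + 85)*(-376) = 54*(-376) = -20304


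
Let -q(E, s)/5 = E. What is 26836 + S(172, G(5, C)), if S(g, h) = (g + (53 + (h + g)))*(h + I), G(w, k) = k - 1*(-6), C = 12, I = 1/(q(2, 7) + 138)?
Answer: 4391583/128 ≈ 34309.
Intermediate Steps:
q(E, s) = -5*E
I = 1/128 (I = 1/(-5*2 + 138) = 1/(-10 + 138) = 1/128 ≈ 0.0078125)
G(w, k) = 6 + k (G(w, k) = k + 6 = 6 + k)
S(g, h) = (1/128 + h)*(53 + h + 2*g) (S(g, h) = (g + (53 + (h + g)))*(h + 1/128) = (g + (53 + (g + h)))*(1/128 + h) = (g + (53 + g + h))*(1/128 + h) = (53 + h + 2*g)*(1/128 + h) = (1/128 + h)*(53 + h + 2*g))
26836 + S(172, G(5, C)) = 26836 + (53/128 + (6 + 12)² + (1/64)*172 + 6785*(6 + 12)/128 + 2*172*(6 + 12)) = 26836 + (53/128 + 18² + 43/16 + (6785/128)*18 + 2*172*18) = 26836 + (53/128 + 324 + 43/16 + 61065/64 + 6192) = 26836 + 956575/128 = 4391583/128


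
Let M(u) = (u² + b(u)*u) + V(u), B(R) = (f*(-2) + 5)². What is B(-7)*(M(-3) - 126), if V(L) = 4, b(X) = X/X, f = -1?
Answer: -5684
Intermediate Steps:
b(X) = 1
B(R) = 49 (B(R) = (-1*(-2) + 5)² = (2 + 5)² = 7² = 49)
M(u) = 4 + u + u² (M(u) = (u² + 1*u) + 4 = (u² + u) + 4 = (u + u²) + 4 = 4 + u + u²)
B(-7)*(M(-3) - 126) = 49*((4 - 3 + (-3)²) - 126) = 49*((4 - 3 + 9) - 126) = 49*(10 - 126) = 49*(-116) = -5684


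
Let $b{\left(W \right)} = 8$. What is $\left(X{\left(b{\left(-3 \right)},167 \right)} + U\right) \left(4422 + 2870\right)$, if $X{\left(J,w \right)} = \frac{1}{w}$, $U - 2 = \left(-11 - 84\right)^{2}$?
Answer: $\frac{10992762920}{167} \approx 6.5825 \cdot 10^{7}$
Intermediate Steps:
$U = 9027$ ($U = 2 + \left(-11 - 84\right)^{2} = 2 + \left(-95\right)^{2} = 2 + 9025 = 9027$)
$\left(X{\left(b{\left(-3 \right)},167 \right)} + U\right) \left(4422 + 2870\right) = \left(\frac{1}{167} + 9027\right) \left(4422 + 2870\right) = \left(\frac{1}{167} + 9027\right) 7292 = \frac{1507510}{167} \cdot 7292 = \frac{10992762920}{167}$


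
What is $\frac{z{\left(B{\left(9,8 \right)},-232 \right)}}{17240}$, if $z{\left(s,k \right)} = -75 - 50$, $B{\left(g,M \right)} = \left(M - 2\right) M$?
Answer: $- \frac{25}{3448} \approx -0.0072506$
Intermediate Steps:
$B{\left(g,M \right)} = M \left(-2 + M\right)$ ($B{\left(g,M \right)} = \left(-2 + M\right) M = M \left(-2 + M\right)$)
$z{\left(s,k \right)} = -125$ ($z{\left(s,k \right)} = -75 - 50 = -125$)
$\frac{z{\left(B{\left(9,8 \right)},-232 \right)}}{17240} = - \frac{125}{17240} = \left(-125\right) \frac{1}{17240} = - \frac{25}{3448}$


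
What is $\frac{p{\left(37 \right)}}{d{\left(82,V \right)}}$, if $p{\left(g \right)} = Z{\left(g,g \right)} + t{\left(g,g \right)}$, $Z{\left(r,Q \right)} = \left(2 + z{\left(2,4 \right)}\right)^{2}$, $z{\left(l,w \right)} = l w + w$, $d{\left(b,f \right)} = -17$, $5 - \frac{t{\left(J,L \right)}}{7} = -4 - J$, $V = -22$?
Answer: $- \frac{518}{17} \approx -30.471$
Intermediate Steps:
$t{\left(J,L \right)} = 63 + 7 J$ ($t{\left(J,L \right)} = 35 - 7 \left(-4 - J\right) = 35 + \left(28 + 7 J\right) = 63 + 7 J$)
$z{\left(l,w \right)} = w + l w$
$Z{\left(r,Q \right)} = 196$ ($Z{\left(r,Q \right)} = \left(2 + 4 \left(1 + 2\right)\right)^{2} = \left(2 + 4 \cdot 3\right)^{2} = \left(2 + 12\right)^{2} = 14^{2} = 196$)
$p{\left(g \right)} = 259 + 7 g$ ($p{\left(g \right)} = 196 + \left(63 + 7 g\right) = 259 + 7 g$)
$\frac{p{\left(37 \right)}}{d{\left(82,V \right)}} = \frac{259 + 7 \cdot 37}{-17} = \left(259 + 259\right) \left(- \frac{1}{17}\right) = 518 \left(- \frac{1}{17}\right) = - \frac{518}{17}$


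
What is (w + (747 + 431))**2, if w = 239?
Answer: 2007889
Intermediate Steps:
(w + (747 + 431))**2 = (239 + (747 + 431))**2 = (239 + 1178)**2 = 1417**2 = 2007889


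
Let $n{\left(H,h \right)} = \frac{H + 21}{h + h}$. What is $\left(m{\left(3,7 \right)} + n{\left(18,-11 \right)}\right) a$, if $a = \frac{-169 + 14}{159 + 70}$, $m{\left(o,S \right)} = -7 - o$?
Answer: $\frac{40145}{5038} \approx 7.9684$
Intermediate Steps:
$n{\left(H,h \right)} = \frac{21 + H}{2 h}$
$a = - \frac{155}{229} \approx -0.67686$
$\left(m{\left(3,7 \right)} + n{\left(18,-11 \right)}\right) a = \left(\left(-7 - 3\right) + \frac{21 + 18}{2 \left(-11\right)}\right) \left(- \frac{155}{229}\right) = \left(\left(-7 - 3\right) + \frac{1}{2} \left(- \frac{1}{11}\right) 39\right) \left(- \frac{155}{229}\right) = \left(-10 - \frac{39}{22}\right) \left(- \frac{155}{229}\right) = \left(- \frac{259}{22}\right) \left(- \frac{155}{229}\right) = \frac{40145}{5038}$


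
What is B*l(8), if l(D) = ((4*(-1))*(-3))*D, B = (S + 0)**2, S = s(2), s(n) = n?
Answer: 384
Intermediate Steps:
S = 2
B = 4 (B = (2 + 0)**2 = 2**2 = 4)
l(D) = 12*D (l(D) = (-4*(-3))*D = 12*D)
B*l(8) = 4*(12*8) = 4*96 = 384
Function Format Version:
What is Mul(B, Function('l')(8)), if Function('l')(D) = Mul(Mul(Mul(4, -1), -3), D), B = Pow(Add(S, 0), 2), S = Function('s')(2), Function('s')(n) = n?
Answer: 384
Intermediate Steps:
S = 2
B = 4 (B = Pow(Add(2, 0), 2) = Pow(2, 2) = 4)
Function('l')(D) = Mul(12, D) (Function('l')(D) = Mul(Mul(-4, -3), D) = Mul(12, D))
Mul(B, Function('l')(8)) = Mul(4, Mul(12, 8)) = Mul(4, 96) = 384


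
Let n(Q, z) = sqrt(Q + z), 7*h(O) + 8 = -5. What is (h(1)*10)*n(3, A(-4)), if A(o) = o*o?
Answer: -130*sqrt(19)/7 ≈ -80.951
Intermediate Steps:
h(O) = -13/7 (h(O) = -8/7 + (1/7)*(-5) = -8/7 - 5/7 = -13/7)
A(o) = o**2
(h(1)*10)*n(3, A(-4)) = (-13/7*10)*sqrt(3 + (-4)**2) = -130*sqrt(3 + 16)/7 = -130*sqrt(19)/7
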